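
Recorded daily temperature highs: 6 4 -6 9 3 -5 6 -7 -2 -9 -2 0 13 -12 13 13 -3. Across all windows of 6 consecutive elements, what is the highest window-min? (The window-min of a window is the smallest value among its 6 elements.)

[6, 4, -6, 9, 3, -5] → min -6
[4, -6, 9, 3, -5, 6] → min -6
[-6, 9, 3, -5, 6, -7] → min -7
[9, 3, -5, 6, -7, -2] → min -7
[3, -5, 6, -7, -2, -9] → min -9
[-5, 6, -7, -2, -9, -2] → min -9
[6, -7, -2, -9, -2, 0] → min -9
[-7, -2, -9, -2, 0, 13] → min -9
[-2, -9, -2, 0, 13, -12] → min -12
[-9, -2, 0, 13, -12, 13] → min -12
[-2, 0, 13, -12, 13, 13] → min -12
[0, 13, -12, 13, 13, -3] → min -12
Highest of these is -6.

-6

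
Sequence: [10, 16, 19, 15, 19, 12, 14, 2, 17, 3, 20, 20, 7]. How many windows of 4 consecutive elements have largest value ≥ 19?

8

[10, 16, 19, 15] → max 19  ≥ 19 ✓
[16, 19, 15, 19] → max 19  ≥ 19 ✓
[19, 15, 19, 12] → max 19  ≥ 19 ✓
[15, 19, 12, 14] → max 19  ≥ 19 ✓
[19, 12, 14, 2] → max 19  ≥ 19 ✓
[12, 14, 2, 17] → max 17
[14, 2, 17, 3] → max 17
[2, 17, 3, 20] → max 20  ≥ 19 ✓
[17, 3, 20, 20] → max 20  ≥ 19 ✓
[3, 20, 20, 7] → max 20  ≥ 19 ✓
8 windows satisfy the condition.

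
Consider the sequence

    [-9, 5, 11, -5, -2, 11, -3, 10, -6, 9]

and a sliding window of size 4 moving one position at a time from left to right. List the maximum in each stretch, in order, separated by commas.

11, 11, 11, 11, 11, 11, 10

[-9, 5, 11, -5] → max 11
[5, 11, -5, -2] → max 11
[11, -5, -2, 11] → max 11
[-5, -2, 11, -3] → max 11
[-2, 11, -3, 10] → max 11
[11, -3, 10, -6] → max 11
[-3, 10, -6, 9] → max 10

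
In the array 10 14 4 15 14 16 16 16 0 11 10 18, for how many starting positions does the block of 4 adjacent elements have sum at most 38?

1

(10, 14, 4, 15) → sum 43
(14, 4, 15, 14) → sum 47
(4, 15, 14, 16) → sum 49
(15, 14, 16, 16) → sum 61
(14, 16, 16, 16) → sum 62
(16, 16, 16, 0) → sum 48
(16, 16, 0, 11) → sum 43
(16, 0, 11, 10) → sum 37  ≤ 38 ✓
(0, 11, 10, 18) → sum 39
1 window satisfy the condition.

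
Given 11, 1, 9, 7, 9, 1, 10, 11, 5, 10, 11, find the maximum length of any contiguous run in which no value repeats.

6

[11] len 1
[11, 1] len 2
[11, 1, 9] len 3
[11, 1, 9, 7] len 4
[7, 9] len 2
[7, 9, 1] len 3
[7, 9, 1, 10] len 4
[7, 9, 1, 10, 11] len 5
[7, 9, 1, 10, 11, 5] len 6
[11, 5, 10] len 3
[5, 10, 11] len 3
Longest all-distinct length: 6.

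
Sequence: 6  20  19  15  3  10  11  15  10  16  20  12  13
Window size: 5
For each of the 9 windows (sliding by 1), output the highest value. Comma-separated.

[6, 20, 19, 15, 3] → max 20
[20, 19, 15, 3, 10] → max 20
[19, 15, 3, 10, 11] → max 19
[15, 3, 10, 11, 15] → max 15
[3, 10, 11, 15, 10] → max 15
[10, 11, 15, 10, 16] → max 16
[11, 15, 10, 16, 20] → max 20
[15, 10, 16, 20, 12] → max 20
[10, 16, 20, 12, 13] → max 20

20, 20, 19, 15, 15, 16, 20, 20, 20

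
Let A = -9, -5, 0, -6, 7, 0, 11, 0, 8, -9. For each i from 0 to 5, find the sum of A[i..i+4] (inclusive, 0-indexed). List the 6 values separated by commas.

-13, -4, 12, 12, 26, 10

[-9, -5, 0, -6, 7] → sum -13
[-5, 0, -6, 7, 0] → sum -4
[0, -6, 7, 0, 11] → sum 12
[-6, 7, 0, 11, 0] → sum 12
[7, 0, 11, 0, 8] → sum 26
[0, 11, 0, 8, -9] → sum 10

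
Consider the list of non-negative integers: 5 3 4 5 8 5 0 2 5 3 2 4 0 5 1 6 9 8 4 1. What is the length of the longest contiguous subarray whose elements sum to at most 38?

add 5: [5] sum 5, len 1
add 3: [5, 3] sum 8, len 2
add 4: [5, 3, 4] sum 12, len 3
add 5: [5, 3, 4, 5] sum 17, len 4
add 8: [5, 3, 4, 5, 8] sum 25, len 5
add 5: [5, 3, 4, 5, 8, 5] sum 30, len 6
add 0: [5, 3, 4, 5, 8, 5, 0] sum 30, len 7
add 2: [5, 3, 4, 5, 8, 5, 0, 2] sum 32, len 8
add 5: [5, 3, 4, 5, 8, 5, 0, 2, 5] sum 37, len 9
add 3: [3, 4, 5, 8, 5, 0, 2, 5, 3] sum 35, len 9
add 2: [3, 4, 5, 8, 5, 0, 2, 5, 3, 2] sum 37, len 10
add 4: [4, 5, 8, 5, 0, 2, 5, 3, 2, 4] sum 38, len 10
add 0: [4, 5, 8, 5, 0, 2, 5, 3, 2, 4, 0] sum 38, len 11
add 5: [8, 5, 0, 2, 5, 3, 2, 4, 0, 5] sum 34, len 10
add 1: [8, 5, 0, 2, 5, 3, 2, 4, 0, 5, 1] sum 35, len 11
add 6: [5, 0, 2, 5, 3, 2, 4, 0, 5, 1, 6] sum 33, len 11
add 9: [0, 2, 5, 3, 2, 4, 0, 5, 1, 6, 9] sum 37, len 11
add 8: [3, 2, 4, 0, 5, 1, 6, 9, 8] sum 38, len 9
add 4: [4, 0, 5, 1, 6, 9, 8, 4] sum 37, len 8
add 1: [4, 0, 5, 1, 6, 9, 8, 4, 1] sum 38, len 9
Longest length seen: 11.

11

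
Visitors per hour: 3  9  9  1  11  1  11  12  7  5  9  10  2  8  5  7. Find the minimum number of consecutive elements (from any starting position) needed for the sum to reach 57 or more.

8

add 3: running sum 3 < 57
add 9: running sum 12 < 57
add 9: running sum 21 < 57
add 1: running sum 22 < 57
add 11: running sum 33 < 57
add 1: running sum 34 < 57
add 11: running sum 45 < 57
add 12: shortest ending here [3, 9, 9, 1, 11, 1, 11, 12] sum 57, len 8
add 7: shortest ending here [9, 9, 1, 11, 1, 11, 12, 7] sum 61, len 8
add 5: shortest ending here [9, 1, 11, 1, 11, 12, 7, 5] sum 57, len 8
add 9: shortest ending here [1, 11, 1, 11, 12, 7, 5, 9] sum 57, len 8
add 10: shortest ending here [11, 1, 11, 12, 7, 5, 9, 10] sum 66, len 8
add 2: shortest ending here [1, 11, 12, 7, 5, 9, 10, 2] sum 57, len 8
add 8: shortest ending here [11, 12, 7, 5, 9, 10, 2, 8] sum 64, len 8
add 5: shortest ending here [12, 7, 5, 9, 10, 2, 8, 5] sum 58, len 8
add 7: shortest ending here [12, 7, 5, 9, 10, 2, 8, 5, 7] sum 65, len 9
Shortest qualifying length: 8.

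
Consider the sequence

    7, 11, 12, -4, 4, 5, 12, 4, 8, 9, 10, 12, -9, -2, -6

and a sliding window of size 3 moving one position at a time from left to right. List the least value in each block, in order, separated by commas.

Sliding a size-3 window across the 15 values:
[7, 11, 12] → min 7
[11, 12, -4] → min -4
[12, -4, 4] → min -4
[-4, 4, 5] → min -4
[4, 5, 12] → min 4
[5, 12, 4] → min 4
[12, 4, 8] → min 4
[4, 8, 9] → min 4
[8, 9, 10] → min 8
[9, 10, 12] → min 9
[10, 12, -9] → min -9
[12, -9, -2] → min -9
[-9, -2, -6] → min -9

7, -4, -4, -4, 4, 4, 4, 4, 8, 9, -9, -9, -9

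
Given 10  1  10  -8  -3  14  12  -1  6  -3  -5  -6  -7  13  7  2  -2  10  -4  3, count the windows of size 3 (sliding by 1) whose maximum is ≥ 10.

13

10 1 10 → max 10  ≥ 10 ✓
1 10 -8 → max 10  ≥ 10 ✓
10 -8 -3 → max 10  ≥ 10 ✓
-8 -3 14 → max 14  ≥ 10 ✓
-3 14 12 → max 14  ≥ 10 ✓
14 12 -1 → max 14  ≥ 10 ✓
12 -1 6 → max 12  ≥ 10 ✓
-1 6 -3 → max 6
6 -3 -5 → max 6
-3 -5 -6 → max -3
-5 -6 -7 → max -5
-6 -7 13 → max 13  ≥ 10 ✓
-7 13 7 → max 13  ≥ 10 ✓
13 7 2 → max 13  ≥ 10 ✓
7 2 -2 → max 7
2 -2 10 → max 10  ≥ 10 ✓
-2 10 -4 → max 10  ≥ 10 ✓
10 -4 3 → max 10  ≥ 10 ✓
13 windows satisfy the condition.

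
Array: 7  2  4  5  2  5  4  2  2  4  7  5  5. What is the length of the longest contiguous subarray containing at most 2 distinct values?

4

add 7: window [7] (1 distinct), len 1
add 2: window [7, 2] (2 distinct), len 2
add 4: window [2, 4] (2 distinct), len 2
add 5: window [4, 5] (2 distinct), len 2
add 2: window [5, 2] (2 distinct), len 2
add 5: window [5, 2, 5] (2 distinct), len 3
add 4: window [5, 4] (2 distinct), len 2
add 2: window [4, 2] (2 distinct), len 2
add 2: window [4, 2, 2] (2 distinct), len 3
add 4: window [4, 2, 2, 4] (2 distinct), len 4
add 7: window [4, 7] (2 distinct), len 2
add 5: window [7, 5] (2 distinct), len 2
add 5: window [7, 5, 5] (2 distinct), len 3
Longest length with ≤2 distinct: 4.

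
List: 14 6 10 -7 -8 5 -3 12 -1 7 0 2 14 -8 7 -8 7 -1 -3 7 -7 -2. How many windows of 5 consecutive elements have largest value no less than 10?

[14, 6, 10, -7, -8] → max 14  ≥ 10 ✓
[6, 10, -7, -8, 5] → max 10  ≥ 10 ✓
[10, -7, -8, 5, -3] → max 10  ≥ 10 ✓
[-7, -8, 5, -3, 12] → max 12  ≥ 10 ✓
[-8, 5, -3, 12, -1] → max 12  ≥ 10 ✓
[5, -3, 12, -1, 7] → max 12  ≥ 10 ✓
[-3, 12, -1, 7, 0] → max 12  ≥ 10 ✓
[12, -1, 7, 0, 2] → max 12  ≥ 10 ✓
[-1, 7, 0, 2, 14] → max 14  ≥ 10 ✓
[7, 0, 2, 14, -8] → max 14  ≥ 10 ✓
[0, 2, 14, -8, 7] → max 14  ≥ 10 ✓
[2, 14, -8, 7, -8] → max 14  ≥ 10 ✓
[14, -8, 7, -8, 7] → max 14  ≥ 10 ✓
[-8, 7, -8, 7, -1] → max 7
[7, -8, 7, -1, -3] → max 7
[-8, 7, -1, -3, 7] → max 7
[7, -1, -3, 7, -7] → max 7
[-1, -3, 7, -7, -2] → max 7
13 windows satisfy the condition.

13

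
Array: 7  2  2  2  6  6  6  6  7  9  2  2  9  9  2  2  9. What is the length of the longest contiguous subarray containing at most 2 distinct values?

8

[7] 1 distinct, len 1
[7, 2] 2 distinct, len 2
[7, 2, 2] 2 distinct, len 3
[7, 2, 2, 2] 2 distinct, len 4
[2, 2, 2, 6] 2 distinct, len 4
[2, 2, 2, 6, 6] 2 distinct, len 5
[2, 2, 2, 6, 6, 6] 2 distinct, len 6
[2, 2, 2, 6, 6, 6, 6] 2 distinct, len 7
[6, 6, 6, 6, 7] 2 distinct, len 5
[7, 9] 2 distinct, len 2
[9, 2] 2 distinct, len 2
[9, 2, 2] 2 distinct, len 3
[9, 2, 2, 9] 2 distinct, len 4
[9, 2, 2, 9, 9] 2 distinct, len 5
[9, 2, 2, 9, 9, 2] 2 distinct, len 6
[9, 2, 2, 9, 9, 2, 2] 2 distinct, len 7
[9, 2, 2, 9, 9, 2, 2, 9] 2 distinct, len 8
Longest length with ≤2 distinct: 8.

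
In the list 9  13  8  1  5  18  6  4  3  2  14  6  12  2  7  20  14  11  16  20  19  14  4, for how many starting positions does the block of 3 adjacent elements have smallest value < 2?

9 13 8 → min 8
13 8 1 → min 1  < 2 ✓
8 1 5 → min 1  < 2 ✓
1 5 18 → min 1  < 2 ✓
5 18 6 → min 5
18 6 4 → min 4
6 4 3 → min 3
4 3 2 → min 2
3 2 14 → min 2
2 14 6 → min 2
14 6 12 → min 6
6 12 2 → min 2
12 2 7 → min 2
2 7 20 → min 2
7 20 14 → min 7
20 14 11 → min 11
14 11 16 → min 11
11 16 20 → min 11
16 20 19 → min 16
20 19 14 → min 14
19 14 4 → min 4
3 windows satisfy the condition.

3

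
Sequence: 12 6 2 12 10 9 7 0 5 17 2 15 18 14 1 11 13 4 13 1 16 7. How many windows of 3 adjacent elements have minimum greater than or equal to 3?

5

[12, 6, 2] → min 2
[6, 2, 12] → min 2
[2, 12, 10] → min 2
[12, 10, 9] → min 9  ≥ 3 ✓
[10, 9, 7] → min 7  ≥ 3 ✓
[9, 7, 0] → min 0
[7, 0, 5] → min 0
[0, 5, 17] → min 0
[5, 17, 2] → min 2
[17, 2, 15] → min 2
[2, 15, 18] → min 2
[15, 18, 14] → min 14  ≥ 3 ✓
[18, 14, 1] → min 1
[14, 1, 11] → min 1
[1, 11, 13] → min 1
[11, 13, 4] → min 4  ≥ 3 ✓
[13, 4, 13] → min 4  ≥ 3 ✓
[4, 13, 1] → min 1
[13, 1, 16] → min 1
[1, 16, 7] → min 1
5 windows satisfy the condition.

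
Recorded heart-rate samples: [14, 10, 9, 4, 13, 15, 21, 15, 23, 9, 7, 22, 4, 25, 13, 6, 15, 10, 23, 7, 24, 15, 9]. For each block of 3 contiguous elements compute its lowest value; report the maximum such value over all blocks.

15

[14, 10, 9] → min 9
[10, 9, 4] → min 4
[9, 4, 13] → min 4
[4, 13, 15] → min 4
[13, 15, 21] → min 13
[15, 21, 15] → min 15
[21, 15, 23] → min 15
[15, 23, 9] → min 9
[23, 9, 7] → min 7
[9, 7, 22] → min 7
[7, 22, 4] → min 4
[22, 4, 25] → min 4
[4, 25, 13] → min 4
[25, 13, 6] → min 6
[13, 6, 15] → min 6
[6, 15, 10] → min 6
[15, 10, 23] → min 10
[10, 23, 7] → min 7
[23, 7, 24] → min 7
[7, 24, 15] → min 7
[24, 15, 9] → min 9
Maximum of these is 15.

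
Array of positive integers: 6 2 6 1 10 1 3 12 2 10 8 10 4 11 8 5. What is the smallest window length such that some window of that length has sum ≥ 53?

Extend right; whenever the sum reaches 53, record the length and shrink from the left:
add 6: running sum 6 < 53
add 2: running sum 8 < 53
add 6: running sum 14 < 53
add 1: running sum 15 < 53
add 10: running sum 25 < 53
add 1: running sum 26 < 53
add 3: running sum 29 < 53
add 12: running sum 41 < 53
add 2: running sum 43 < 53
add 10: shortest ending here [6, 2, 6, 1, 10, 1, 3, 12, 2, 10] sum 53, len 10
add 8: shortest ending here [6, 1, 10, 1, 3, 12, 2, 10, 8] sum 53, len 9
add 10: shortest ending here [10, 1, 3, 12, 2, 10, 8, 10] sum 56, len 8
add 4: shortest ending here [10, 1, 3, 12, 2, 10, 8, 10, 4] sum 60, len 9
add 11: shortest ending here [12, 2, 10, 8, 10, 4, 11] sum 57, len 7
add 8: shortest ending here [2, 10, 8, 10, 4, 11, 8] sum 53, len 7
add 5: shortest ending here [10, 8, 10, 4, 11, 8, 5] sum 56, len 7
Shortest qualifying length: 7.

7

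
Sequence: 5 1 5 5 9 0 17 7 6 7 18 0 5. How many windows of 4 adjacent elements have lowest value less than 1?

5 1 5 5 → min 1
1 5 5 9 → min 1
5 5 9 0 → min 0  < 1 ✓
5 9 0 17 → min 0  < 1 ✓
9 0 17 7 → min 0  < 1 ✓
0 17 7 6 → min 0  < 1 ✓
17 7 6 7 → min 6
7 6 7 18 → min 6
6 7 18 0 → min 0  < 1 ✓
7 18 0 5 → min 0  < 1 ✓
6 windows satisfy the condition.

6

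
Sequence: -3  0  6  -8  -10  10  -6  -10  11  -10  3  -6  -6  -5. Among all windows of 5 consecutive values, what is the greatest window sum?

-2

(-3, 0, 6, -8, -10) → sum -15
(0, 6, -8, -10, 10) → sum -2
(6, -8, -10, 10, -6) → sum -8
(-8, -10, 10, -6, -10) → sum -24
(-10, 10, -6, -10, 11) → sum -5
(10, -6, -10, 11, -10) → sum -5
(-6, -10, 11, -10, 3) → sum -12
(-10, 11, -10, 3, -6) → sum -12
(11, -10, 3, -6, -6) → sum -8
(-10, 3, -6, -6, -5) → sum -24
Greatest of these is -2.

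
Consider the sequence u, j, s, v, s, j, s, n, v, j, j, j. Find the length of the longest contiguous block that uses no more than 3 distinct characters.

6

[u] 1 distinct, len 1
[u, j] 2 distinct, len 2
[u, j, s] 3 distinct, len 3
[j, s, v] 3 distinct, len 3
[j, s, v, s] 3 distinct, len 4
[j, s, v, s, j] 3 distinct, len 5
[j, s, v, s, j, s] 3 distinct, len 6
[s, j, s, n] 3 distinct, len 4
[s, n, v] 3 distinct, len 3
[n, v, j] 3 distinct, len 3
[n, v, j, j] 3 distinct, len 4
[n, v, j, j, j] 3 distinct, len 5
Longest length with ≤3 distinct: 6.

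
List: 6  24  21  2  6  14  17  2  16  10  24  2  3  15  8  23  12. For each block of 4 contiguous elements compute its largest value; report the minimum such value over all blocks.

15

6 24 21 2 → max 24
24 21 2 6 → max 24
21 2 6 14 → max 21
2 6 14 17 → max 17
6 14 17 2 → max 17
14 17 2 16 → max 17
17 2 16 10 → max 17
2 16 10 24 → max 24
16 10 24 2 → max 24
10 24 2 3 → max 24
24 2 3 15 → max 24
2 3 15 8 → max 15
3 15 8 23 → max 23
15 8 23 12 → max 23
Minimum of these is 15.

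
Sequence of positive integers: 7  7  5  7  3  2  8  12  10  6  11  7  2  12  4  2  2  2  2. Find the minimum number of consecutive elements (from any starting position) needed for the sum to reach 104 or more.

add 7: running sum 7 < 104
add 7: running sum 14 < 104
add 5: running sum 19 < 104
add 7: running sum 26 < 104
add 3: running sum 29 < 104
add 2: running sum 31 < 104
add 8: running sum 39 < 104
add 12: running sum 51 < 104
add 10: running sum 61 < 104
add 6: running sum 67 < 104
add 11: running sum 78 < 104
add 7: running sum 85 < 104
add 2: running sum 87 < 104
add 12: running sum 99 < 104
add 4: running sum 103 < 104
end 15: [7, 7, 5, 7, 3, 2, 8, 12, 10, 6, 11, 7, 2, 12, 4, 2] sum 105, len 16
end 16: [7, 7, 5, 7, 3, 2, 8, 12, 10, 6, 11, 7, 2, 12, 4, 2, 2] sum 107, len 17
end 17: [7, 7, 5, 7, 3, 2, 8, 12, 10, 6, 11, 7, 2, 12, 4, 2, 2, 2] sum 109, len 18
end 18: [7, 5, 7, 3, 2, 8, 12, 10, 6, 11, 7, 2, 12, 4, 2, 2, 2, 2] sum 104, len 18
Shortest qualifying length: 16.

16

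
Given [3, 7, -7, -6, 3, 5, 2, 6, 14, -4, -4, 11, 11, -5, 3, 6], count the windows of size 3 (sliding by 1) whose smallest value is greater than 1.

3

3 7 -7 → min -7
7 -7 -6 → min -7
-7 -6 3 → min -7
-6 3 5 → min -6
3 5 2 → min 2  > 1 ✓
5 2 6 → min 2  > 1 ✓
2 6 14 → min 2  > 1 ✓
6 14 -4 → min -4
14 -4 -4 → min -4
-4 -4 11 → min -4
-4 11 11 → min -4
11 11 -5 → min -5
11 -5 3 → min -5
-5 3 6 → min -5
3 windows satisfy the condition.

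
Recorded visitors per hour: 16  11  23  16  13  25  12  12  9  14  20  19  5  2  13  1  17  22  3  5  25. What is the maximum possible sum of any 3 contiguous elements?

54

Each size-3 window and its sum:
(16, 11, 23) → sum 50
(11, 23, 16) → sum 50
(23, 16, 13) → sum 52
(16, 13, 25) → sum 54
(13, 25, 12) → sum 50
(25, 12, 12) → sum 49
(12, 12, 9) → sum 33
(12, 9, 14) → sum 35
(9, 14, 20) → sum 43
(14, 20, 19) → sum 53
(20, 19, 5) → sum 44
(19, 5, 2) → sum 26
(5, 2, 13) → sum 20
(2, 13, 1) → sum 16
(13, 1, 17) → sum 31
(1, 17, 22) → sum 40
(17, 22, 3) → sum 42
(22, 3, 5) → sum 30
(3, 5, 25) → sum 33
Maximum of these is 54.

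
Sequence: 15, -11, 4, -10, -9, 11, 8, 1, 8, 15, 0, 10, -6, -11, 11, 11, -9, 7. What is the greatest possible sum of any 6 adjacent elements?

43

15 -11 4 -10 -9 11 → sum 0
-11 4 -10 -9 11 8 → sum -7
4 -10 -9 11 8 1 → sum 5
-10 -9 11 8 1 8 → sum 9
-9 11 8 1 8 15 → sum 34
11 8 1 8 15 0 → sum 43
8 1 8 15 0 10 → sum 42
1 8 15 0 10 -6 → sum 28
8 15 0 10 -6 -11 → sum 16
15 0 10 -6 -11 11 → sum 19
0 10 -6 -11 11 11 → sum 15
10 -6 -11 11 11 -9 → sum 6
-6 -11 11 11 -9 7 → sum 3
Greatest of these is 43.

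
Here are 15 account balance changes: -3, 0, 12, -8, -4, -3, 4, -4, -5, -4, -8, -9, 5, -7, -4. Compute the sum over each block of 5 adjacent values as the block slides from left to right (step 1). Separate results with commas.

-3 0 12 -8 -4 → sum -3
0 12 -8 -4 -3 → sum -3
12 -8 -4 -3 4 → sum 1
-8 -4 -3 4 -4 → sum -15
-4 -3 4 -4 -5 → sum -12
-3 4 -4 -5 -4 → sum -12
4 -4 -5 -4 -8 → sum -17
-4 -5 -4 -8 -9 → sum -30
-5 -4 -8 -9 5 → sum -21
-4 -8 -9 5 -7 → sum -23
-8 -9 5 -7 -4 → sum -23

-3, -3, 1, -15, -12, -12, -17, -30, -21, -23, -23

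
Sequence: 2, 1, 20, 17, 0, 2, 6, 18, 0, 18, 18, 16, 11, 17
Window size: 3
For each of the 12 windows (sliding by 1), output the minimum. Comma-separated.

1, 1, 0, 0, 0, 2, 0, 0, 0, 16, 11, 11

Sliding a size-3 window across the 14 values:
(2, 1, 20) → min 1
(1, 20, 17) → min 1
(20, 17, 0) → min 0
(17, 0, 2) → min 0
(0, 2, 6) → min 0
(2, 6, 18) → min 2
(6, 18, 0) → min 0
(18, 0, 18) → min 0
(0, 18, 18) → min 0
(18, 18, 16) → min 16
(18, 16, 11) → min 11
(16, 11, 17) → min 11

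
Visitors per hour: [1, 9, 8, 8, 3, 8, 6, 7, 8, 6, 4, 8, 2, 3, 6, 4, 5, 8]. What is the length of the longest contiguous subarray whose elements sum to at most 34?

7

[1] sum 1 len 1
[1, 9] sum 10 len 2
[1, 9, 8] sum 18 len 3
[1, 9, 8, 8] sum 26 len 4
[1, 9, 8, 8, 3] sum 29 len 5
[8, 8, 3, 8] sum 27 len 4
[8, 8, 3, 8, 6] sum 33 len 5
[8, 3, 8, 6, 7] sum 32 len 5
[3, 8, 6, 7, 8] sum 32 len 5
[6, 7, 8, 6] sum 27 len 4
[6, 7, 8, 6, 4] sum 31 len 5
[7, 8, 6, 4, 8] sum 33 len 5
[8, 6, 4, 8, 2] sum 28 len 5
[8, 6, 4, 8, 2, 3] sum 31 len 6
[6, 4, 8, 2, 3, 6] sum 29 len 6
[6, 4, 8, 2, 3, 6, 4] sum 33 len 7
[4, 8, 2, 3, 6, 4, 5] sum 32 len 7
[2, 3, 6, 4, 5, 8] sum 28 len 6
Longest length seen: 7.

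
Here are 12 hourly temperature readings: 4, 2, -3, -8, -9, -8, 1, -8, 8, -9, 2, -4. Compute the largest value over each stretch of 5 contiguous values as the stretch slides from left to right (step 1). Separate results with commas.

Sliding a size-5 window across the 12 values:
(4, 2, -3, -8, -9) → max 4
(2, -3, -8, -9, -8) → max 2
(-3, -8, -9, -8, 1) → max 1
(-8, -9, -8, 1, -8) → max 1
(-9, -8, 1, -8, 8) → max 8
(-8, 1, -8, 8, -9) → max 8
(1, -8, 8, -9, 2) → max 8
(-8, 8, -9, 2, -4) → max 8

4, 2, 1, 1, 8, 8, 8, 8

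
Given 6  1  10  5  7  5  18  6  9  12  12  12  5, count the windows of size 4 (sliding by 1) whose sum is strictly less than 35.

3

[6, 1, 10, 5] → sum 22  < 35 ✓
[1, 10, 5, 7] → sum 23  < 35 ✓
[10, 5, 7, 5] → sum 27  < 35 ✓
[5, 7, 5, 18] → sum 35
[7, 5, 18, 6] → sum 36
[5, 18, 6, 9] → sum 38
[18, 6, 9, 12] → sum 45
[6, 9, 12, 12] → sum 39
[9, 12, 12, 12] → sum 45
[12, 12, 12, 5] → sum 41
3 windows satisfy the condition.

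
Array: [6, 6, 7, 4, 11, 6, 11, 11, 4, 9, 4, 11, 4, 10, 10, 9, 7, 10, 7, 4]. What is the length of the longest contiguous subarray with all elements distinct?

[6] len 1
[6] len 1
[6, 7] len 2
[6, 7, 4] len 3
[6, 7, 4, 11] len 4
[7, 4, 11, 6] len 4
[6, 11] len 2
[11] len 1
[11, 4] len 2
[11, 4, 9] len 3
[9, 4] len 2
[9, 4, 11] len 3
[11, 4] len 2
[11, 4, 10] len 3
[10] len 1
[10, 9] len 2
[10, 9, 7] len 3
[9, 7, 10] len 3
[10, 7] len 2
[10, 7, 4] len 3
Longest all-distinct length: 4.

4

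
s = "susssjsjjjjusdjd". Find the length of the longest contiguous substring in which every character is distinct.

4

add s: [s] len 1
add u: [s, u] len 2
add s (repeat s, move left end past it): [u, s] len 2
add s (repeat s, move left end past it): [s] len 1
add s (repeat s, move left end past it): [s] len 1
add j: [s, j] len 2
add s (repeat s, move left end past it): [j, s] len 2
add j (repeat j, move left end past it): [s, j] len 2
add j (repeat j, move left end past it): [j] len 1
add j (repeat j, move left end past it): [j] len 1
add j (repeat j, move left end past it): [j] len 1
add u: [j, u] len 2
add s: [j, u, s] len 3
add d: [j, u, s, d] len 4
add j (repeat j, move left end past it): [u, s, d, j] len 4
add d (repeat d, move left end past it): [j, d] len 2
Longest all-distinct length: 4.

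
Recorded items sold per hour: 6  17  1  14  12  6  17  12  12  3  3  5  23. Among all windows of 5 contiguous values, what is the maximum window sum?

61

6 17 1 14 12 → sum 50
17 1 14 12 6 → sum 50
1 14 12 6 17 → sum 50
14 12 6 17 12 → sum 61
12 6 17 12 12 → sum 59
6 17 12 12 3 → sum 50
17 12 12 3 3 → sum 47
12 12 3 3 5 → sum 35
12 3 3 5 23 → sum 46
Maximum of these is 61.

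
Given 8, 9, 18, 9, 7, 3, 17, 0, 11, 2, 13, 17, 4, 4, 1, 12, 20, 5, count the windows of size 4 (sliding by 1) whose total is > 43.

1

8 9 18 9 → sum 44  > 43 ✓
9 18 9 7 → sum 43
18 9 7 3 → sum 37
9 7 3 17 → sum 36
7 3 17 0 → sum 27
3 17 0 11 → sum 31
17 0 11 2 → sum 30
0 11 2 13 → sum 26
11 2 13 17 → sum 43
2 13 17 4 → sum 36
13 17 4 4 → sum 38
17 4 4 1 → sum 26
4 4 1 12 → sum 21
4 1 12 20 → sum 37
1 12 20 5 → sum 38
1 window satisfy the condition.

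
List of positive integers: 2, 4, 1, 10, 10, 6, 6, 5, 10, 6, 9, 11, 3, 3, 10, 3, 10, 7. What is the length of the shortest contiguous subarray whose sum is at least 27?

add 2: running sum 2 < 27
add 4: running sum 6 < 27
add 1: running sum 7 < 27
add 10: running sum 17 < 27
end 4: [2, 4, 1, 10, 10] sum 27, len 5
end 5: [1, 10, 10, 6] sum 27, len 4
end 6: [10, 10, 6, 6] sum 32, len 4
end 7: [10, 6, 6, 5] sum 27, len 4
end 8: [6, 6, 5, 10] sum 27, len 4
end 9: [6, 5, 10, 6] sum 27, len 4
end 10: [5, 10, 6, 9] sum 30, len 4
end 11: [10, 6, 9, 11] sum 36, len 4
end 12: [6, 9, 11, 3] sum 29, len 4
end 13: [6, 9, 11, 3, 3] sum 32, len 5
end 14: [11, 3, 3, 10] sum 27, len 4
end 15: [11, 3, 3, 10, 3] sum 30, len 5
end 16: [3, 3, 10, 3, 10] sum 29, len 5
end 17: [10, 3, 10, 7] sum 30, len 4
Shortest qualifying length: 4.

4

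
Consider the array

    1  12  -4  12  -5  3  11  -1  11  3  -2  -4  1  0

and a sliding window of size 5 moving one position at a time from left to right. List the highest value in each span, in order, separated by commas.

12, 12, 12, 12, 11, 11, 11, 11, 11, 3

Sliding a size-5 window across the 14 values:
1 12 -4 12 -5 → max 12
12 -4 12 -5 3 → max 12
-4 12 -5 3 11 → max 12
12 -5 3 11 -1 → max 12
-5 3 11 -1 11 → max 11
3 11 -1 11 3 → max 11
11 -1 11 3 -2 → max 11
-1 11 3 -2 -4 → max 11
11 3 -2 -4 1 → max 11
3 -2 -4 1 0 → max 3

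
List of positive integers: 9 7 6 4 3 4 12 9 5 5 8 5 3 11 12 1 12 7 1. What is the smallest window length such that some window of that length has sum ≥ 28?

Extend right; whenever the sum reaches 28, record the length and shrink from the left:
add 9: running sum 9 < 28
add 7: running sum 16 < 28
add 6: running sum 22 < 28
add 4: running sum 26 < 28
end 4: [9, 7, 6, 4, 3] sum 29, len 5
end 5: [9, 7, 6, 4, 3, 4] sum 33, len 6
end 6: [6, 4, 3, 4, 12] sum 29, len 5
end 7: [3, 4, 12, 9] sum 28, len 4
end 8: [4, 12, 9, 5] sum 30, len 4
end 9: [12, 9, 5, 5] sum 31, len 4
end 10: [12, 9, 5, 5, 8] sum 39, len 5
end 11: [9, 5, 5, 8, 5] sum 32, len 5
end 12: [9, 5, 5, 8, 5, 3] sum 35, len 6
end 13: [5, 8, 5, 3, 11] sum 32, len 5
end 14: [5, 3, 11, 12] sum 31, len 4
end 15: [5, 3, 11, 12, 1] sum 32, len 5
end 16: [11, 12, 1, 12] sum 36, len 4
end 17: [12, 1, 12, 7] sum 32, len 4
end 18: [12, 1, 12, 7, 1] sum 33, len 5
Shortest qualifying length: 4.

4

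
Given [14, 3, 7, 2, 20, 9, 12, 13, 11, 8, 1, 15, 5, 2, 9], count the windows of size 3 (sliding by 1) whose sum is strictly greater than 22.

14 3 7 → sum 24  > 22 ✓
3 7 2 → sum 12
7 2 20 → sum 29  > 22 ✓
2 20 9 → sum 31  > 22 ✓
20 9 12 → sum 41  > 22 ✓
9 12 13 → sum 34  > 22 ✓
12 13 11 → sum 36  > 22 ✓
13 11 8 → sum 32  > 22 ✓
11 8 1 → sum 20
8 1 15 → sum 24  > 22 ✓
1 15 5 → sum 21
15 5 2 → sum 22
5 2 9 → sum 16
8 windows satisfy the condition.

8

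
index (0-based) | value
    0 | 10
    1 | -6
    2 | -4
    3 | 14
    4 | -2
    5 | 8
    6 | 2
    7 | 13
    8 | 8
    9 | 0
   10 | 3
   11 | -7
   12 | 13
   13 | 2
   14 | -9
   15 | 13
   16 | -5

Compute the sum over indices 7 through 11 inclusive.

Elements at indices 7..11: 13, 8, 0, 3, -7
sum(13, 8, 0, 3, -7) = 17

17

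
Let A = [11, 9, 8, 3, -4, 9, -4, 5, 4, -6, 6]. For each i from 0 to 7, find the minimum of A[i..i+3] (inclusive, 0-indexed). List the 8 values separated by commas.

[11, 9, 8, 3] → min 3
[9, 8, 3, -4] → min -4
[8, 3, -4, 9] → min -4
[3, -4, 9, -4] → min -4
[-4, 9, -4, 5] → min -4
[9, -4, 5, 4] → min -4
[-4, 5, 4, -6] → min -6
[5, 4, -6, 6] → min -6

3, -4, -4, -4, -4, -4, -6, -6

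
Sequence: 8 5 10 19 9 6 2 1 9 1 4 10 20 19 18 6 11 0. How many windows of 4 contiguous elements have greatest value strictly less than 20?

11

(8, 5, 10, 19) → max 19  < 20 ✓
(5, 10, 19, 9) → max 19  < 20 ✓
(10, 19, 9, 6) → max 19  < 20 ✓
(19, 9, 6, 2) → max 19  < 20 ✓
(9, 6, 2, 1) → max 9  < 20 ✓
(6, 2, 1, 9) → max 9  < 20 ✓
(2, 1, 9, 1) → max 9  < 20 ✓
(1, 9, 1, 4) → max 9  < 20 ✓
(9, 1, 4, 10) → max 10  < 20 ✓
(1, 4, 10, 20) → max 20
(4, 10, 20, 19) → max 20
(10, 20, 19, 18) → max 20
(20, 19, 18, 6) → max 20
(19, 18, 6, 11) → max 19  < 20 ✓
(18, 6, 11, 0) → max 18  < 20 ✓
11 windows satisfy the condition.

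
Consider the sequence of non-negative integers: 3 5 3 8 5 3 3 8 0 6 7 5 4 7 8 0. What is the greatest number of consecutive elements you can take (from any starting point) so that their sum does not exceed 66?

add 3: [3] sum 3, len 1
add 5: [3, 5] sum 8, len 2
add 3: [3, 5, 3] sum 11, len 3
add 8: [3, 5, 3, 8] sum 19, len 4
add 5: [3, 5, 3, 8, 5] sum 24, len 5
add 3: [3, 5, 3, 8, 5, 3] sum 27, len 6
add 3: [3, 5, 3, 8, 5, 3, 3] sum 30, len 7
add 8: [3, 5, 3, 8, 5, 3, 3, 8] sum 38, len 8
add 0: [3, 5, 3, 8, 5, 3, 3, 8, 0] sum 38, len 9
add 6: [3, 5, 3, 8, 5, 3, 3, 8, 0, 6] sum 44, len 10
add 7: [3, 5, 3, 8, 5, 3, 3, 8, 0, 6, 7] sum 51, len 11
add 5: [3, 5, 3, 8, 5, 3, 3, 8, 0, 6, 7, 5] sum 56, len 12
add 4: [3, 5, 3, 8, 5, 3, 3, 8, 0, 6, 7, 5, 4] sum 60, len 13
add 7: [5, 3, 8, 5, 3, 3, 8, 0, 6, 7, 5, 4, 7] sum 64, len 13
add 8: [8, 5, 3, 3, 8, 0, 6, 7, 5, 4, 7, 8] sum 64, len 12
add 0: [8, 5, 3, 3, 8, 0, 6, 7, 5, 4, 7, 8, 0] sum 64, len 13
Longest length seen: 13.

13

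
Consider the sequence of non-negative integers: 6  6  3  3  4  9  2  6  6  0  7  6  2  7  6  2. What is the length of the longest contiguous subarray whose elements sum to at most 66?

14

Extend to the right; shrink from the left whenever the sum exceeds 66:
add 6: [6] sum 6, len 1
add 6: [6, 6] sum 12, len 2
add 3: [6, 6, 3] sum 15, len 3
add 3: [6, 6, 3, 3] sum 18, len 4
add 4: [6, 6, 3, 3, 4] sum 22, len 5
add 9: [6, 6, 3, 3, 4, 9] sum 31, len 6
add 2: [6, 6, 3, 3, 4, 9, 2] sum 33, len 7
add 6: [6, 6, 3, 3, 4, 9, 2, 6] sum 39, len 8
add 6: [6, 6, 3, 3, 4, 9, 2, 6, 6] sum 45, len 9
add 0: [6, 6, 3, 3, 4, 9, 2, 6, 6, 0] sum 45, len 10
add 7: [6, 6, 3, 3, 4, 9, 2, 6, 6, 0, 7] sum 52, len 11
add 6: [6, 6, 3, 3, 4, 9, 2, 6, 6, 0, 7, 6] sum 58, len 12
add 2: [6, 6, 3, 3, 4, 9, 2, 6, 6, 0, 7, 6, 2] sum 60, len 13
add 7: [6, 3, 3, 4, 9, 2, 6, 6, 0, 7, 6, 2, 7] sum 61, len 13
add 6: [3, 3, 4, 9, 2, 6, 6, 0, 7, 6, 2, 7, 6] sum 61, len 13
add 2: [3, 3, 4, 9, 2, 6, 6, 0, 7, 6, 2, 7, 6, 2] sum 63, len 14
Longest length seen: 14.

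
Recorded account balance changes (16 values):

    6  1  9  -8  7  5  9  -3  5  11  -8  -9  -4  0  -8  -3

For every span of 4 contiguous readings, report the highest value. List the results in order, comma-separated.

Sliding a size-4 window across the 16 values:
6 1 9 -8 → max 9
1 9 -8 7 → max 9
9 -8 7 5 → max 9
-8 7 5 9 → max 9
7 5 9 -3 → max 9
5 9 -3 5 → max 9
9 -3 5 11 → max 11
-3 5 11 -8 → max 11
5 11 -8 -9 → max 11
11 -8 -9 -4 → max 11
-8 -9 -4 0 → max 0
-9 -4 0 -8 → max 0
-4 0 -8 -3 → max 0

9, 9, 9, 9, 9, 9, 11, 11, 11, 11, 0, 0, 0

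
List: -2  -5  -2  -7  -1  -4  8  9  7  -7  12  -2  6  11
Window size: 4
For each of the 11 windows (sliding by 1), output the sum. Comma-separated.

[-2, -5, -2, -7] → sum -16
[-5, -2, -7, -1] → sum -15
[-2, -7, -1, -4] → sum -14
[-7, -1, -4, 8] → sum -4
[-1, -4, 8, 9] → sum 12
[-4, 8, 9, 7] → sum 20
[8, 9, 7, -7] → sum 17
[9, 7, -7, 12] → sum 21
[7, -7, 12, -2] → sum 10
[-7, 12, -2, 6] → sum 9
[12, -2, 6, 11] → sum 27

-16, -15, -14, -4, 12, 20, 17, 21, 10, 9, 27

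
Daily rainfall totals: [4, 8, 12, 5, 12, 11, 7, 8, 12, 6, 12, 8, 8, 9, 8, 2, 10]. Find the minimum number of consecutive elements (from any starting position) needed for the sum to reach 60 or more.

add 4: running sum 4 < 60
add 8: running sum 12 < 60
add 12: running sum 24 < 60
add 5: running sum 29 < 60
add 12: running sum 41 < 60
add 11: running sum 52 < 60
add 7: running sum 59 < 60
add 8: shortest ending here [8, 12, 5, 12, 11, 7, 8] sum 63, len 7
add 12: shortest ending here [12, 5, 12, 11, 7, 8, 12] sum 67, len 7
add 6: shortest ending here [5, 12, 11, 7, 8, 12, 6] sum 61, len 7
add 12: shortest ending here [12, 11, 7, 8, 12, 6, 12] sum 68, len 7
add 8: shortest ending here [11, 7, 8, 12, 6, 12, 8] sum 64, len 7
add 8: shortest ending here [7, 8, 12, 6, 12, 8, 8] sum 61, len 7
add 9: shortest ending here [8, 12, 6, 12, 8, 8, 9] sum 63, len 7
add 8: shortest ending here [12, 6, 12, 8, 8, 9, 8] sum 63, len 7
add 2: shortest ending here [12, 6, 12, 8, 8, 9, 8, 2] sum 65, len 8
add 10: shortest ending here [6, 12, 8, 8, 9, 8, 2, 10] sum 63, len 8
Shortest qualifying length: 7.

7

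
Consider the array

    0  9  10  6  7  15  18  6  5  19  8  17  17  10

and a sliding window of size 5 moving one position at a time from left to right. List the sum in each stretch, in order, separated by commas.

32, 47, 56, 52, 51, 63, 56, 55, 66, 71

Sliding a size-5 window across the 14 values:
0 9 10 6 7 → sum 32
9 10 6 7 15 → sum 47
10 6 7 15 18 → sum 56
6 7 15 18 6 → sum 52
7 15 18 6 5 → sum 51
15 18 6 5 19 → sum 63
18 6 5 19 8 → sum 56
6 5 19 8 17 → sum 55
5 19 8 17 17 → sum 66
19 8 17 17 10 → sum 71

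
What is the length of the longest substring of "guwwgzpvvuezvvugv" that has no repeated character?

add g: [g] len 1
add u: [g, u] len 2
add w: [g, u, w] len 3
add w (repeat w, move left end past it): [w] len 1
add g: [w, g] len 2
add z: [w, g, z] len 3
add p: [w, g, z, p] len 4
add v: [w, g, z, p, v] len 5
add v (repeat v, move left end past it): [v] len 1
add u: [v, u] len 2
add e: [v, u, e] len 3
add z: [v, u, e, z] len 4
add v (repeat v, move left end past it): [u, e, z, v] len 4
add v (repeat v, move left end past it): [v] len 1
add u: [v, u] len 2
add g: [v, u, g] len 3
add v (repeat v, move left end past it): [u, g, v] len 3
Longest all-distinct length: 5.

5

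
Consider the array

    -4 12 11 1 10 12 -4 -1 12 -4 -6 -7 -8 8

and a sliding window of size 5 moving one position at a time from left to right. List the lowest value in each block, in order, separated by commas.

(-4, 12, 11, 1, 10) → min -4
(12, 11, 1, 10, 12) → min 1
(11, 1, 10, 12, -4) → min -4
(1, 10, 12, -4, -1) → min -4
(10, 12, -4, -1, 12) → min -4
(12, -4, -1, 12, -4) → min -4
(-4, -1, 12, -4, -6) → min -6
(-1, 12, -4, -6, -7) → min -7
(12, -4, -6, -7, -8) → min -8
(-4, -6, -7, -8, 8) → min -8

-4, 1, -4, -4, -4, -4, -6, -7, -8, -8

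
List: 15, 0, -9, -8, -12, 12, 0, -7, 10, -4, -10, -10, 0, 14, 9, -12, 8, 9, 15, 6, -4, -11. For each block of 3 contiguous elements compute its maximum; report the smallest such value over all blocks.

(15, 0, -9) → max 15
(0, -9, -8) → max 0
(-9, -8, -12) → max -8
(-8, -12, 12) → max 12
(-12, 12, 0) → max 12
(12, 0, -7) → max 12
(0, -7, 10) → max 10
(-7, 10, -4) → max 10
(10, -4, -10) → max 10
(-4, -10, -10) → max -4
(-10, -10, 0) → max 0
(-10, 0, 14) → max 14
(0, 14, 9) → max 14
(14, 9, -12) → max 14
(9, -12, 8) → max 9
(-12, 8, 9) → max 9
(8, 9, 15) → max 15
(9, 15, 6) → max 15
(15, 6, -4) → max 15
(6, -4, -11) → max 6
Smallest of these is -8.

-8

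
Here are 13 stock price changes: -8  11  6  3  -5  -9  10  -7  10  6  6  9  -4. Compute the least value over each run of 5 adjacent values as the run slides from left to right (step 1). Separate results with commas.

[-8, 11, 6, 3, -5] → min -8
[11, 6, 3, -5, -9] → min -9
[6, 3, -5, -9, 10] → min -9
[3, -5, -9, 10, -7] → min -9
[-5, -9, 10, -7, 10] → min -9
[-9, 10, -7, 10, 6] → min -9
[10, -7, 10, 6, 6] → min -7
[-7, 10, 6, 6, 9] → min -7
[10, 6, 6, 9, -4] → min -4

-8, -9, -9, -9, -9, -9, -7, -7, -4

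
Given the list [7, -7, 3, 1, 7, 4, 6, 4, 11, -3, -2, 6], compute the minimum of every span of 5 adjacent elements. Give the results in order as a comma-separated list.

[7, -7, 3, 1, 7] → min -7
[-7, 3, 1, 7, 4] → min -7
[3, 1, 7, 4, 6] → min 1
[1, 7, 4, 6, 4] → min 1
[7, 4, 6, 4, 11] → min 4
[4, 6, 4, 11, -3] → min -3
[6, 4, 11, -3, -2] → min -3
[4, 11, -3, -2, 6] → min -3

-7, -7, 1, 1, 4, -3, -3, -3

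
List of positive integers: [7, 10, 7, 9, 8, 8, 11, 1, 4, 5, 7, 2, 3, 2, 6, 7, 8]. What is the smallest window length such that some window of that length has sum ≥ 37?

5

add 7: running sum 7 < 37
add 10: running sum 17 < 37
add 7: running sum 24 < 37
add 9: running sum 33 < 37
add 8: shortest ending here [7, 10, 7, 9, 8] sum 41, len 5
add 8: shortest ending here [10, 7, 9, 8, 8] sum 42, len 5
add 11: shortest ending here [7, 9, 8, 8, 11] sum 43, len 5
add 1: shortest ending here [9, 8, 8, 11, 1] sum 37, len 5
add 4: shortest ending here [9, 8, 8, 11, 1, 4] sum 41, len 6
add 5: shortest ending here [8, 8, 11, 1, 4, 5] sum 37, len 6
add 7: shortest ending here [8, 8, 11, 1, 4, 5, 7] sum 44, len 7
add 2: shortest ending here [8, 11, 1, 4, 5, 7, 2] sum 38, len 7
add 3: shortest ending here [8, 11, 1, 4, 5, 7, 2, 3] sum 41, len 8
add 2: shortest ending here [8, 11, 1, 4, 5, 7, 2, 3, 2] sum 43, len 9
add 6: shortest ending here [11, 1, 4, 5, 7, 2, 3, 2, 6] sum 41, len 9
add 7: shortest ending here [1, 4, 5, 7, 2, 3, 2, 6, 7] sum 37, len 9
add 8: shortest ending here [5, 7, 2, 3, 2, 6, 7, 8] sum 40, len 8
Shortest qualifying length: 5.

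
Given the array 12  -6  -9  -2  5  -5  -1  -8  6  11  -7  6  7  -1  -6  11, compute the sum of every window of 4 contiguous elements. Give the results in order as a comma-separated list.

[12, -6, -9, -2] → sum -5
[-6, -9, -2, 5] → sum -12
[-9, -2, 5, -5] → sum -11
[-2, 5, -5, -1] → sum -3
[5, -5, -1, -8] → sum -9
[-5, -1, -8, 6] → sum -8
[-1, -8, 6, 11] → sum 8
[-8, 6, 11, -7] → sum 2
[6, 11, -7, 6] → sum 16
[11, -7, 6, 7] → sum 17
[-7, 6, 7, -1] → sum 5
[6, 7, -1, -6] → sum 6
[7, -1, -6, 11] → sum 11

-5, -12, -11, -3, -9, -8, 8, 2, 16, 17, 5, 6, 11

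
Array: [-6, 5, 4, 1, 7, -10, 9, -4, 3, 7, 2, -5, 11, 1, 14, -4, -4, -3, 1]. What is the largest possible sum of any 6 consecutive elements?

30

(-6, 5, 4, 1, 7, -10) → sum 1
(5, 4, 1, 7, -10, 9) → sum 16
(4, 1, 7, -10, 9, -4) → sum 7
(1, 7, -10, 9, -4, 3) → sum 6
(7, -10, 9, -4, 3, 7) → sum 12
(-10, 9, -4, 3, 7, 2) → sum 7
(9, -4, 3, 7, 2, -5) → sum 12
(-4, 3, 7, 2, -5, 11) → sum 14
(3, 7, 2, -5, 11, 1) → sum 19
(7, 2, -5, 11, 1, 14) → sum 30
(2, -5, 11, 1, 14, -4) → sum 19
(-5, 11, 1, 14, -4, -4) → sum 13
(11, 1, 14, -4, -4, -3) → sum 15
(1, 14, -4, -4, -3, 1) → sum 5
Largest of these is 30.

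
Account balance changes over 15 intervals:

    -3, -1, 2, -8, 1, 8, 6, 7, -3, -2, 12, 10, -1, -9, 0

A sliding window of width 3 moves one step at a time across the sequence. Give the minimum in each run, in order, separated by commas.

-3 -1 2 → min -3
-1 2 -8 → min -8
2 -8 1 → min -8
-8 1 8 → min -8
1 8 6 → min 1
8 6 7 → min 6
6 7 -3 → min -3
7 -3 -2 → min -3
-3 -2 12 → min -3
-2 12 10 → min -2
12 10 -1 → min -1
10 -1 -9 → min -9
-1 -9 0 → min -9

-3, -8, -8, -8, 1, 6, -3, -3, -3, -2, -1, -9, -9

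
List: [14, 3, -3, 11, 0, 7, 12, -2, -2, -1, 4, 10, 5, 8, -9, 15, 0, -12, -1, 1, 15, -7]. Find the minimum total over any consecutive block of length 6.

-6

14 3 -3 11 0 7 → sum 32
3 -3 11 0 7 12 → sum 30
-3 11 0 7 12 -2 → sum 25
11 0 7 12 -2 -2 → sum 26
0 7 12 -2 -2 -1 → sum 14
7 12 -2 -2 -1 4 → sum 18
12 -2 -2 -1 4 10 → sum 21
-2 -2 -1 4 10 5 → sum 14
-2 -1 4 10 5 8 → sum 24
-1 4 10 5 8 -9 → sum 17
4 10 5 8 -9 15 → sum 33
10 5 8 -9 15 0 → sum 29
5 8 -9 15 0 -12 → sum 7
8 -9 15 0 -12 -1 → sum 1
-9 15 0 -12 -1 1 → sum -6
15 0 -12 -1 1 15 → sum 18
0 -12 -1 1 15 -7 → sum -4
Minimum of these is -6.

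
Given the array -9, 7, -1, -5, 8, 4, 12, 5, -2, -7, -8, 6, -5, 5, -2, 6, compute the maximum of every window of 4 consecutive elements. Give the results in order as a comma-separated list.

Sliding a size-4 window across the 16 values:
-9 7 -1 -5 → max 7
7 -1 -5 8 → max 8
-1 -5 8 4 → max 8
-5 8 4 12 → max 12
8 4 12 5 → max 12
4 12 5 -2 → max 12
12 5 -2 -7 → max 12
5 -2 -7 -8 → max 5
-2 -7 -8 6 → max 6
-7 -8 6 -5 → max 6
-8 6 -5 5 → max 6
6 -5 5 -2 → max 6
-5 5 -2 6 → max 6

7, 8, 8, 12, 12, 12, 12, 5, 6, 6, 6, 6, 6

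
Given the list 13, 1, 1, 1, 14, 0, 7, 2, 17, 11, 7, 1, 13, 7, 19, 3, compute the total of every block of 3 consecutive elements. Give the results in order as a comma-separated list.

15, 3, 16, 15, 21, 9, 26, 30, 35, 19, 21, 21, 39, 29

[13, 1, 1] → sum 15
[1, 1, 1] → sum 3
[1, 1, 14] → sum 16
[1, 14, 0] → sum 15
[14, 0, 7] → sum 21
[0, 7, 2] → sum 9
[7, 2, 17] → sum 26
[2, 17, 11] → sum 30
[17, 11, 7] → sum 35
[11, 7, 1] → sum 19
[7, 1, 13] → sum 21
[1, 13, 7] → sum 21
[13, 7, 19] → sum 39
[7, 19, 3] → sum 29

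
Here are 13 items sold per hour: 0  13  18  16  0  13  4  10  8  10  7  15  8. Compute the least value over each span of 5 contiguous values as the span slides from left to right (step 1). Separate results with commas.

0, 0, 0, 0, 0, 4, 4, 7, 7

0 13 18 16 0 → min 0
13 18 16 0 13 → min 0
18 16 0 13 4 → min 0
16 0 13 4 10 → min 0
0 13 4 10 8 → min 0
13 4 10 8 10 → min 4
4 10 8 10 7 → min 4
10 8 10 7 15 → min 7
8 10 7 15 8 → min 7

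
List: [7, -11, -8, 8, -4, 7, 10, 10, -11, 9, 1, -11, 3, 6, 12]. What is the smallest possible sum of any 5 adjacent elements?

-9

7 -11 -8 8 -4 → sum -8
-11 -8 8 -4 7 → sum -8
-8 8 -4 7 10 → sum 13
8 -4 7 10 10 → sum 31
-4 7 10 10 -11 → sum 12
7 10 10 -11 9 → sum 25
10 10 -11 9 1 → sum 19
10 -11 9 1 -11 → sum -2
-11 9 1 -11 3 → sum -9
9 1 -11 3 6 → sum 8
1 -11 3 6 12 → sum 11
Smallest of these is -9.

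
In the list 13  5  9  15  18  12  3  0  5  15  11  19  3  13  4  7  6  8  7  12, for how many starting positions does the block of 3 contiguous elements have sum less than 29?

10

(13, 5, 9) → sum 27  < 29 ✓
(5, 9, 15) → sum 29
(9, 15, 18) → sum 42
(15, 18, 12) → sum 45
(18, 12, 3) → sum 33
(12, 3, 0) → sum 15  < 29 ✓
(3, 0, 5) → sum 8  < 29 ✓
(0, 5, 15) → sum 20  < 29 ✓
(5, 15, 11) → sum 31
(15, 11, 19) → sum 45
(11, 19, 3) → sum 33
(19, 3, 13) → sum 35
(3, 13, 4) → sum 20  < 29 ✓
(13, 4, 7) → sum 24  < 29 ✓
(4, 7, 6) → sum 17  < 29 ✓
(7, 6, 8) → sum 21  < 29 ✓
(6, 8, 7) → sum 21  < 29 ✓
(8, 7, 12) → sum 27  < 29 ✓
10 windows satisfy the condition.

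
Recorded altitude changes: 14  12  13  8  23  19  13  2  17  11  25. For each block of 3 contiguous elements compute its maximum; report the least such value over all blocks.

[14, 12, 13] → max 14
[12, 13, 8] → max 13
[13, 8, 23] → max 23
[8, 23, 19] → max 23
[23, 19, 13] → max 23
[19, 13, 2] → max 19
[13, 2, 17] → max 17
[2, 17, 11] → max 17
[17, 11, 25] → max 25
Least of these is 13.

13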